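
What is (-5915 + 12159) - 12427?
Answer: -6183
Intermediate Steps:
(-5915 + 12159) - 12427 = 6244 - 12427 = -6183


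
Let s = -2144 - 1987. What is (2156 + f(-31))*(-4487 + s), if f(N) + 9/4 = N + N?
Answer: -36053403/2 ≈ -1.8027e+7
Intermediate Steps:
s = -4131
f(N) = -9/4 + 2*N (f(N) = -9/4 + (N + N) = -9/4 + 2*N)
(2156 + f(-31))*(-4487 + s) = (2156 + (-9/4 + 2*(-31)))*(-4487 - 4131) = (2156 + (-9/4 - 62))*(-8618) = (2156 - 257/4)*(-8618) = (8367/4)*(-8618) = -36053403/2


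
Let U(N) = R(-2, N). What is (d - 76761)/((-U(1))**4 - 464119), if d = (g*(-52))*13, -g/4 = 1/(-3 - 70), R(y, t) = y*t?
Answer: 5606257/33879519 ≈ 0.16548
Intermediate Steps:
R(y, t) = t*y
U(N) = -2*N (U(N) = N*(-2) = -2*N)
g = 4/73 (g = -4/(-3 - 70) = -4/(-73) = -4*(-1/73) = 4/73 ≈ 0.054795)
d = -2704/73 (d = ((4/73)*(-52))*13 = -208/73*13 = -2704/73 ≈ -37.041)
(d - 76761)/((-U(1))**4 - 464119) = (-2704/73 - 76761)/((-(-2))**4 - 464119) = -5606257/(73*((-1*(-2))**4 - 464119)) = -5606257/(73*(2**4 - 464119)) = -5606257/(73*(16 - 464119)) = -5606257/73/(-464103) = -5606257/73*(-1/464103) = 5606257/33879519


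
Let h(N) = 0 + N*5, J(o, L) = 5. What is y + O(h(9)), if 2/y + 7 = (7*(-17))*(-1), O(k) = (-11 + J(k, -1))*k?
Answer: -15119/56 ≈ -269.98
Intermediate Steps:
h(N) = 5*N (h(N) = 0 + 5*N = 5*N)
O(k) = -6*k (O(k) = (-11 + 5)*k = -6*k)
y = 1/56 (y = 2/(-7 + (7*(-17))*(-1)) = 2/(-7 - 119*(-1)) = 2/(-7 + 119) = 2/112 = 2*(1/112) = 1/56 ≈ 0.017857)
y + O(h(9)) = 1/56 - 30*9 = 1/56 - 6*45 = 1/56 - 270 = -15119/56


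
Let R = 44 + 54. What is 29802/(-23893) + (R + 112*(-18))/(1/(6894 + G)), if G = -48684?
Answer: 1915100855658/23893 ≈ 8.0153e+7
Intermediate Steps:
R = 98
29802/(-23893) + (R + 112*(-18))/(1/(6894 + G)) = 29802/(-23893) + (98 + 112*(-18))/(1/(6894 - 48684)) = 29802*(-1/23893) + (98 - 2016)/(1/(-41790)) = -29802/23893 - 1918/(-1/41790) = -29802/23893 - 1918*(-41790) = -29802/23893 + 80153220 = 1915100855658/23893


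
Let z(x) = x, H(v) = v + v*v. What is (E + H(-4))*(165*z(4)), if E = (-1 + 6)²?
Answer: 24420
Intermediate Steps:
H(v) = v + v²
E = 25 (E = 5² = 25)
(E + H(-4))*(165*z(4)) = (25 - 4*(1 - 4))*(165*4) = (25 - 4*(-3))*660 = (25 + 12)*660 = 37*660 = 24420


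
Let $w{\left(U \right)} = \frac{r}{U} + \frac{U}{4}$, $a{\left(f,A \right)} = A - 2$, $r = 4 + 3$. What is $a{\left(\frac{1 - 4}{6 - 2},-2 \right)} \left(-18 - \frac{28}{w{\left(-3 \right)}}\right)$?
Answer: $\frac{1320}{37} \approx 35.676$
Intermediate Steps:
$r = 7$
$a{\left(f,A \right)} = -2 + A$
$w{\left(U \right)} = \frac{7}{U} + \frac{U}{4}$
$a{\left(\frac{1 - 4}{6 - 2},-2 \right)} \left(-18 - \frac{28}{w{\left(-3 \right)}}\right) = \left(-2 - 2\right) \left(-18 - \frac{28}{\frac{7}{-3} + \frac{1}{4} \left(-3\right)}\right) = - 4 \left(-18 - \frac{28}{7 \left(- \frac{1}{3}\right) - \frac{3}{4}}\right) = - 4 \left(-18 - \frac{28}{- \frac{7}{3} - \frac{3}{4}}\right) = - 4 \left(-18 - \frac{28}{- \frac{37}{12}}\right) = - 4 \left(-18 - - \frac{336}{37}\right) = - 4 \left(-18 + \frac{336}{37}\right) = \left(-4\right) \left(- \frac{330}{37}\right) = \frac{1320}{37}$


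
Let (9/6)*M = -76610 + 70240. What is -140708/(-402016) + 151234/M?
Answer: -11287677707/320105240 ≈ -35.262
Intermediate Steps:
M = -12740/3 (M = 2*(-76610 + 70240)/3 = (⅔)*(-6370) = -12740/3 ≈ -4246.7)
-140708/(-402016) + 151234/M = -140708/(-402016) + 151234/(-12740/3) = -140708*(-1/402016) + 151234*(-3/12740) = 35177/100504 - 226851/6370 = -11287677707/320105240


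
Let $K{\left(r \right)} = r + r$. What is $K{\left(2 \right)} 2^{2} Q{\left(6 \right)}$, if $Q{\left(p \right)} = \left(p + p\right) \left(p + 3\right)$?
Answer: $1728$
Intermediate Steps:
$Q{\left(p \right)} = 2 p \left(3 + p\right)$
$K{\left(r \right)} = 2 r$
$K{\left(2 \right)} 2^{2} Q{\left(6 \right)} = 2 \cdot 2 \cdot 2^{2} \cdot 2 \cdot 6 \left(3 + 6\right) = 4 \cdot 4 \cdot 2 \cdot 6 \cdot 9 = 16 \cdot 108 = 1728$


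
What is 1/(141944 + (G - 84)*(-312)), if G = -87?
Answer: 1/195296 ≈ 5.1204e-6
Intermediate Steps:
1/(141944 + (G - 84)*(-312)) = 1/(141944 + (-87 - 84)*(-312)) = 1/(141944 - 171*(-312)) = 1/(141944 + 53352) = 1/195296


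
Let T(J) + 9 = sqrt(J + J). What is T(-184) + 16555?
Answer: 16546 + 4*I*sqrt(23) ≈ 16546.0 + 19.183*I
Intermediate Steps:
T(J) = -9 + sqrt(2)*sqrt(J) (T(J) = -9 + sqrt(J + J) = -9 + sqrt(2*J) = -9 + sqrt(2)*sqrt(J))
T(-184) + 16555 = (-9 + sqrt(2)*sqrt(-184)) + 16555 = (-9 + sqrt(2)*(2*I*sqrt(46))) + 16555 = (-9 + 4*I*sqrt(23)) + 16555 = 16546 + 4*I*sqrt(23)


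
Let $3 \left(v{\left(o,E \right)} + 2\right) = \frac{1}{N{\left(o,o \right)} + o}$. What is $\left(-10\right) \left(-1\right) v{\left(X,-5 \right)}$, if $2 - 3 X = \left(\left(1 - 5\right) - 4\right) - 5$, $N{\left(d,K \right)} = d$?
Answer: $- \frac{59}{3} \approx -19.667$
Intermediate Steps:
$X = 5$ ($X = \frac{2}{3} - \frac{\left(\left(1 - 5\right) - 4\right) - 5}{3} = \frac{2}{3} - \frac{\left(-4 - 4\right) - 5}{3} = \frac{2}{3} - \frac{-8 - 5}{3} = \frac{2}{3} - - \frac{13}{3} = \frac{2}{3} + \frac{13}{3} = 5$)
$v{\left(o,E \right)} = -2 + \frac{1}{6 o}$ ($v{\left(o,E \right)} = -2 + \frac{1}{3 \left(o + o\right)} = -2 + \frac{1}{3 \cdot 2 o} = -2 + \frac{\frac{1}{2} \frac{1}{o}}{3} = -2 + \frac{1}{6 o}$)
$\left(-10\right) \left(-1\right) v{\left(X,-5 \right)} = \left(-10\right) \left(-1\right) \left(-2 + \frac{1}{6 \cdot 5}\right) = 10 \left(-2 + \frac{1}{6} \cdot \frac{1}{5}\right) = 10 \left(-2 + \frac{1}{30}\right) = 10 \left(- \frac{59}{30}\right) = - \frac{59}{3}$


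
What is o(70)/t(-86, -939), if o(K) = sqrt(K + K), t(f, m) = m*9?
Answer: -2*sqrt(35)/8451 ≈ -0.0014001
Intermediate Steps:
t(f, m) = 9*m
o(K) = sqrt(2)*sqrt(K) (o(K) = sqrt(2*K) = sqrt(2)*sqrt(K))
o(70)/t(-86, -939) = (sqrt(2)*sqrt(70))/((9*(-939))) = (2*sqrt(35))/(-8451) = (2*sqrt(35))*(-1/8451) = -2*sqrt(35)/8451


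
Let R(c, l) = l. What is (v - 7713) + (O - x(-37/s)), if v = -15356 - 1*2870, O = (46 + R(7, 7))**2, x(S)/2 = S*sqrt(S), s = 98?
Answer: -23130 + 37*I*sqrt(74)/686 ≈ -23130.0 + 0.46397*I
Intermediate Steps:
x(S) = 2*S**(3/2) (x(S) = 2*(S*sqrt(S)) = 2*S**(3/2))
O = 2809 (O = (46 + 7)**2 = 53**2 = 2809)
v = -18226 (v = -15356 - 2870 = -18226)
(v - 7713) + (O - x(-37/s)) = (-18226 - 7713) + (2809 - 2*(-37/98)**(3/2)) = -25939 + (2809 - 2*(-37*1/98)**(3/2)) = -25939 + (2809 - 2*(-37/98)**(3/2)) = -25939 + (2809 - 2*(-37*I*sqrt(74)/1372)) = -25939 + (2809 - (-37)*I*sqrt(74)/686) = -25939 + (2809 + 37*I*sqrt(74)/686) = -23130 + 37*I*sqrt(74)/686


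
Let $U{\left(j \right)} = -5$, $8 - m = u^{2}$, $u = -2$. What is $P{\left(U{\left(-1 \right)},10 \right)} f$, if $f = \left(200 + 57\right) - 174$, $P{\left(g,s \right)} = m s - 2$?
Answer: $3154$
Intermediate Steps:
$m = 4$ ($m = 8 - \left(-2\right)^{2} = 8 - 4 = 4$)
$P{\left(g,s \right)} = -2 + 4 s$ ($P{\left(g,s \right)} = 4 s - 2 = -2 + 4 s$)
$f = 83$ ($f = 257 - 174 = 83$)
$P{\left(U{\left(-1 \right)},10 \right)} f = \left(-2 + 4 \cdot 10\right) 83 = \left(-2 + 40\right) 83 = 38 \cdot 83 = 3154$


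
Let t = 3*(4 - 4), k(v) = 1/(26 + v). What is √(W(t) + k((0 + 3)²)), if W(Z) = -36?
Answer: I*√44065/35 ≈ 5.9976*I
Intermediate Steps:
t = 0 (t = 3*0 = 0)
√(W(t) + k((0 + 3)²)) = √(-36 + 1/(26 + (0 + 3)²)) = √(-36 + 1/(26 + 3²)) = √(-36 + 1/(26 + 9)) = √(-36 + 1/35) = √(-1259/35) = I*√44065/35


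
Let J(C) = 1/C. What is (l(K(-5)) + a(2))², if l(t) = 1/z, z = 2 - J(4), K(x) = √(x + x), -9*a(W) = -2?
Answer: 2500/3969 ≈ 0.62988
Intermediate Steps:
a(W) = 2/9 (a(W) = -⅑*(-2) = 2/9)
J(C) = 1/C
K(x) = √2*√x (K(x) = √(2*x) = √2*√x)
z = 7/4 (z = 2 - 1/4 = 2 - 1*¼ = 2 - ¼ = 7/4 ≈ 1.7500)
l(t) = 4/7 (l(t) = 1/(7/4) = 4/7)
(l(K(-5)) + a(2))² = (4/7 + 2/9)² = (50/63)² = 2500/3969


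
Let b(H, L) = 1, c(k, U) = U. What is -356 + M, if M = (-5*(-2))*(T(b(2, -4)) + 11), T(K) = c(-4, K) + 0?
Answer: -236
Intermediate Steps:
T(K) = K (T(K) = K + 0 = K)
M = 120 (M = (-5*(-2))*(1 + 11) = 10*12 = 120)
-356 + M = -356 + 120 = -236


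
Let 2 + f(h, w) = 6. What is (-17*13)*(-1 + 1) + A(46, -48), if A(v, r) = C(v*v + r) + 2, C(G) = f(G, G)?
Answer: 6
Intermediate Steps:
f(h, w) = 4 (f(h, w) = -2 + 6 = 4)
C(G) = 4
A(v, r) = 6 (A(v, r) = 4 + 2 = 6)
(-17*13)*(-1 + 1) + A(46, -48) = (-17*13)*(-1 + 1) + 6 = -221*0 + 6 = 0 + 6 = 6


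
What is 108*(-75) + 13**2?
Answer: -7931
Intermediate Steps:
108*(-75) + 13**2 = -8100 + 169 = -7931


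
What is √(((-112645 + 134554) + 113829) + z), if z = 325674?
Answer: 6*√12817 ≈ 679.27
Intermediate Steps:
√(((-112645 + 134554) + 113829) + z) = √(((-112645 + 134554) + 113829) + 325674) = √((21909 + 113829) + 325674) = √(135738 + 325674) = √461412 = 6*√12817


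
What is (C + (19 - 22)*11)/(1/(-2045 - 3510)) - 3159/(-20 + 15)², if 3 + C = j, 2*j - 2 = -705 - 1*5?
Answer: 54158091/25 ≈ 2.1663e+6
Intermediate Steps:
j = -354 (j = 1 + (-705 - 1*5)/2 = 1 + (-705 - 5)/2 = 1 + (½)*(-710) = 1 - 355 = -354)
C = -357 (C = -3 - 354 = -357)
(C + (19 - 22)*11)/(1/(-2045 - 3510)) - 3159/(-20 + 15)² = (-357 + (19 - 22)*11)/(1/(-2045 - 3510)) - 3159/(-20 + 15)² = (-357 - 3*11)/(1/(-5555)) - 3159/((-5)²) = (-357 - 33)/(-1/5555) - 3159/25 = -390*(-5555) - 3159*1/25 = 2166450 - 3159/25 = 54158091/25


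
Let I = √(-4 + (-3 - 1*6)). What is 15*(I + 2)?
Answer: 30 + 15*I*√13 ≈ 30.0 + 54.083*I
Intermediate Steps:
I = I*√13 (I = √(-4 + (-3 - 6)) = √(-4 - 9) = √(-13) = I*√13 ≈ 3.6056*I)
15*(I + 2) = 15*(I*√13 + 2) = 15*(2 + I*√13) = 30 + 15*I*√13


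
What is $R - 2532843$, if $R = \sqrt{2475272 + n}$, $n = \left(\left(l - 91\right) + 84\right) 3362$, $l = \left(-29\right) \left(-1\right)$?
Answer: $-2532843 + 2 \sqrt{637309} \approx -2.5312 \cdot 10^{6}$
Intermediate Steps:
$l = 29$
$n = 73964$ ($n = \left(\left(29 - 91\right) + 84\right) 3362 = \left(-62 + 84\right) 3362 = 22 \cdot 3362 = 73964$)
$R = 2 \sqrt{637309}$ ($R = \sqrt{2475272 + 73964} = \sqrt{2549236} = 2 \sqrt{637309} \approx 1596.6$)
$R - 2532843 = 2 \sqrt{637309} - 2532843 = -2532843 + 2 \sqrt{637309}$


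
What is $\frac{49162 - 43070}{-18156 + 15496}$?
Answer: $- \frac{1523}{665} \approx -2.2902$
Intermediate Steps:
$\frac{49162 - 43070}{-18156 + 15496} = \frac{6092}{-2660} = 6092 \left(- \frac{1}{2660}\right) = - \frac{1523}{665}$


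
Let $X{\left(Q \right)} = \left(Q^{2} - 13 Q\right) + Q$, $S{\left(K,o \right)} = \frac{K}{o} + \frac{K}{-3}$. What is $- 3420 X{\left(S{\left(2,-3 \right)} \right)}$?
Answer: $-60800$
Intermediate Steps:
$S{\left(K,o \right)} = - \frac{K}{3} + \frac{K}{o}$ ($S{\left(K,o \right)} = \frac{K}{o} + K \left(- \frac{1}{3}\right) = \frac{K}{o} - \frac{K}{3} = - \frac{K}{3} + \frac{K}{o}$)
$X{\left(Q \right)} = Q^{2} - 12 Q$
$- 3420 X{\left(S{\left(2,-3 \right)} \right)} = - 3420 \left(\left(- \frac{1}{3}\right) 2 + \frac{2}{-3}\right) \left(-12 + \left(\left(- \frac{1}{3}\right) 2 + \frac{2}{-3}\right)\right) = - 3420 \left(- \frac{2}{3} + 2 \left(- \frac{1}{3}\right)\right) \left(-12 + \left(- \frac{2}{3} + 2 \left(- \frac{1}{3}\right)\right)\right) = - 3420 \left(- \frac{2}{3} - \frac{2}{3}\right) \left(-12 - \frac{4}{3}\right) = - 3420 \left(- \frac{4 \left(-12 - \frac{4}{3}\right)}{3}\right) = - 3420 \left(\left(- \frac{4}{3}\right) \left(- \frac{40}{3}\right)\right) = \left(-3420\right) \frac{160}{9} = -60800$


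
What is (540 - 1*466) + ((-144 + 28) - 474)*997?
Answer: -588156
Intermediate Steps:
(540 - 1*466) + ((-144 + 28) - 474)*997 = (540 - 466) + (-116 - 474)*997 = 74 - 590*997 = 74 - 588230 = -588156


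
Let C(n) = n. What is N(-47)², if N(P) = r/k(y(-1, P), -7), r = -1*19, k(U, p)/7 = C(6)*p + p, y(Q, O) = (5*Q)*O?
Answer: 361/117649 ≈ 0.0030685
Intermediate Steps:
y(Q, O) = 5*O*Q
k(U, p) = 49*p (k(U, p) = 7*(6*p + p) = 7*(7*p) = 49*p)
r = -19
N(P) = 19/343 (N(P) = -19/(49*(-7)) = -19/(-343) = -19*(-1/343) = 19/343)
N(-47)² = (19/343)² = 361/117649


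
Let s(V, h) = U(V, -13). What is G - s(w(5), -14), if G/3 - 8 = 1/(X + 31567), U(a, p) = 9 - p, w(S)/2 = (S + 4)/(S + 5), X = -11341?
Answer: 13485/6742 ≈ 2.0001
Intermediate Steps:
w(S) = 2*(4 + S)/(5 + S) (w(S) = 2*((S + 4)/(S + 5)) = 2*((4 + S)/(5 + S)) = 2*(4 + S)/(5 + S))
s(V, h) = 22 (s(V, h) = 9 - 1*(-13) = 9 + 13 = 22)
G = 161809/6742 (G = 24 + 3/(-11341 + 31567) = 24 + 3/20226 = 24 + 3*(1/20226) = 24 + 1/6742 = 161809/6742 ≈ 24.000)
G - s(w(5), -14) = 161809/6742 - 1*22 = 161809/6742 - 22 = 13485/6742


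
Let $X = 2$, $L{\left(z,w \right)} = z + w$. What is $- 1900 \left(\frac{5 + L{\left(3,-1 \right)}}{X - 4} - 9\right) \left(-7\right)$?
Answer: $-166250$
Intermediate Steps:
$L{\left(z,w \right)} = w + z$
$- 1900 \left(\frac{5 + L{\left(3,-1 \right)}}{X - 4} - 9\right) \left(-7\right) = - 1900 \left(\frac{5 + \left(-1 + 3\right)}{2 - 4} - 9\right) \left(-7\right) = - 1900 \left(\frac{5 + 2}{-2} - 9\right) \left(-7\right) = - 1900 \left(7 \left(- \frac{1}{2}\right) - 9\right) \left(-7\right) = - 1900 \left(- \frac{7}{2} - 9\right) \left(-7\right) = - 1900 \left(\left(- \frac{25}{2}\right) \left(-7\right)\right) = \left(-1900\right) \frac{175}{2} = -166250$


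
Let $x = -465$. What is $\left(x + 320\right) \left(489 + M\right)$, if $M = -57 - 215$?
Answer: $-31465$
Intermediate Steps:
$M = -272$
$\left(x + 320\right) \left(489 + M\right) = \left(-465 + 320\right) \left(489 - 272\right) = \left(-145\right) 217 = -31465$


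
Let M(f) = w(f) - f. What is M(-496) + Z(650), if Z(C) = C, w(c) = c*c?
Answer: 247162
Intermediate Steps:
w(c) = c²
M(f) = f² - f
M(-496) + Z(650) = -496*(-1 - 496) + 650 = -496*(-497) + 650 = 246512 + 650 = 247162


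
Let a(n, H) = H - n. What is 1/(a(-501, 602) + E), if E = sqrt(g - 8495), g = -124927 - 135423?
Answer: 1103/1485454 - I*sqrt(268845)/1485454 ≈ 0.00074253 - 0.00034905*I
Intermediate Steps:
g = -260350
E = I*sqrt(268845) (E = sqrt(-260350 - 8495) = sqrt(-268845) = I*sqrt(268845) ≈ 518.5*I)
1/(a(-501, 602) + E) = 1/((602 - 1*(-501)) + I*sqrt(268845)) = 1/((602 + 501) + I*sqrt(268845)) = 1/(1103 + I*sqrt(268845))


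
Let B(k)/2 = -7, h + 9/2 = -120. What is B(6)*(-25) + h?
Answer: 451/2 ≈ 225.50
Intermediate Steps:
h = -249/2 (h = -9/2 - 120 = -249/2 ≈ -124.50)
B(k) = -14 (B(k) = 2*(-7) = -14)
B(6)*(-25) + h = -14*(-25) - 249/2 = 350 - 249/2 = 451/2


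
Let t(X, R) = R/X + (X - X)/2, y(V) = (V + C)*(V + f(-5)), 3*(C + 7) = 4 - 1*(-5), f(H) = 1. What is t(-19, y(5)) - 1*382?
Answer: -7264/19 ≈ -382.32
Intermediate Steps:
C = -4 (C = -7 + (4 - 1*(-5))/3 = -7 + (4 + 5)/3 = -7 + (⅓)*9 = -7 + 3 = -4)
y(V) = (1 + V)*(-4 + V) (y(V) = (V - 4)*(V + 1) = (-4 + V)*(1 + V) = (1 + V)*(-4 + V))
t(X, R) = R/X (t(X, R) = R/X + 0*(½) = R/X + 0 = R/X)
t(-19, y(5)) - 1*382 = (-4 + 5² - 3*5)/(-19) - 1*382 = (-4 + 25 - 15)*(-1/19) - 382 = 6*(-1/19) - 382 = -6/19 - 382 = -7264/19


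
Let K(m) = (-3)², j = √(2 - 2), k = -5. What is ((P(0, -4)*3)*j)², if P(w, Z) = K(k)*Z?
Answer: 0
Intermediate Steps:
j = 0 (j = √0 = 0)
K(m) = 9
P(w, Z) = 9*Z
((P(0, -4)*3)*j)² = (((9*(-4))*3)*0)² = (-36*3*0)² = (-108*0)² = 0² = 0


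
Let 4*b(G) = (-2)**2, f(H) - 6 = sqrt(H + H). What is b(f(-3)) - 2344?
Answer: -2343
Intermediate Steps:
f(H) = 6 + sqrt(2)*sqrt(H) (f(H) = 6 + sqrt(H + H) = 6 + sqrt(2*H) = 6 + sqrt(2)*sqrt(H))
b(G) = 1 (b(G) = (1/4)*(-2)**2 = (1/4)*4 = 1)
b(f(-3)) - 2344 = 1 - 2344 = -2343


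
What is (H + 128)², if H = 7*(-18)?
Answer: 4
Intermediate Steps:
H = -126
(H + 128)² = (-126 + 128)² = 2² = 4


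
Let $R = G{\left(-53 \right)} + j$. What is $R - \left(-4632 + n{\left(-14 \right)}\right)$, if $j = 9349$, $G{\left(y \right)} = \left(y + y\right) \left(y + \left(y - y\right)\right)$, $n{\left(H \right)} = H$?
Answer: $19613$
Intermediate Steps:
$G{\left(y \right)} = 2 y^{2}$ ($G{\left(y \right)} = 2 y \left(y + 0\right) = 2 y y = 2 y^{2}$)
$R = 14967$ ($R = 2 \left(-53\right)^{2} + 9349 = 2 \cdot 2809 + 9349 = 5618 + 9349 = 14967$)
$R - \left(-4632 + n{\left(-14 \right)}\right) = 14967 - \left(-4632 - 14\right) = 14967 - -4646 = 14967 + 4646 = 19613$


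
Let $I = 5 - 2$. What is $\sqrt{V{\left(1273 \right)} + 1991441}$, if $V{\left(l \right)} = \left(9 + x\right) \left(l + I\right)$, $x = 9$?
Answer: $\sqrt{2014409} \approx 1419.3$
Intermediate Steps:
$I = 3$
$V{\left(l \right)} = 54 + 18 l$ ($V{\left(l \right)} = \left(9 + 9\right) \left(l + 3\right) = 18 \left(3 + l\right) = 54 + 18 l$)
$\sqrt{V{\left(1273 \right)} + 1991441} = \sqrt{\left(54 + 18 \cdot 1273\right) + 1991441} = \sqrt{\left(54 + 22914\right) + 1991441} = \sqrt{22968 + 1991441} = \sqrt{2014409}$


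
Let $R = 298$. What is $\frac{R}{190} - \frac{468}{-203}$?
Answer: $\frac{74707}{19285} \approx 3.8738$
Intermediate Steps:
$\frac{R}{190} - \frac{468}{-203} = \frac{298}{190} - \frac{468}{-203} = 298 \cdot \frac{1}{190} - - \frac{468}{203} = \frac{149}{95} + \frac{468}{203} = \frac{74707}{19285}$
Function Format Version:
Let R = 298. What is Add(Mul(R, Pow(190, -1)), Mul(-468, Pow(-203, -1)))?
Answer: Rational(74707, 19285) ≈ 3.8738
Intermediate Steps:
Add(Mul(R, Pow(190, -1)), Mul(-468, Pow(-203, -1))) = Add(Mul(298, Pow(190, -1)), Mul(-468, Pow(-203, -1))) = Add(Mul(298, Rational(1, 190)), Mul(-468, Rational(-1, 203))) = Add(Rational(149, 95), Rational(468, 203)) = Rational(74707, 19285)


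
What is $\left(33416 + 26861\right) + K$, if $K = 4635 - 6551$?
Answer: $58361$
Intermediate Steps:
$K = -1916$
$\left(33416 + 26861\right) + K = \left(33416 + 26861\right) - 1916 = 60277 - 1916 = 58361$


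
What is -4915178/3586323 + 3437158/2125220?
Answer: 940462100437/3810862683030 ≈ 0.24678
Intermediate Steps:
-4915178/3586323 + 3437158/2125220 = -4915178*1/3586323 + 3437158*(1/2125220) = -4915178/3586323 + 1718579/1062610 = 940462100437/3810862683030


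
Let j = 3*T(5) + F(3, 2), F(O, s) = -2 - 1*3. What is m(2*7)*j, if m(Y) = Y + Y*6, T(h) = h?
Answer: 980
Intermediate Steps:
F(O, s) = -5 (F(O, s) = -2 - 3 = -5)
j = 10 (j = 3*5 - 5 = 15 - 5 = 10)
m(Y) = 7*Y (m(Y) = Y + 6*Y = 7*Y)
m(2*7)*j = (7*(2*7))*10 = (7*14)*10 = 98*10 = 980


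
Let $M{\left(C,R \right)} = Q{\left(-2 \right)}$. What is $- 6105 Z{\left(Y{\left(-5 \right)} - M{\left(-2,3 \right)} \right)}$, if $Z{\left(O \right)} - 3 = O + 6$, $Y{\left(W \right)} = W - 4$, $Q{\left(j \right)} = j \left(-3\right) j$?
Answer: $-73260$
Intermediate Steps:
$Q{\left(j \right)} = - 3 j^{2}$ ($Q{\left(j \right)} = - 3 j j = - 3 j^{2}$)
$M{\left(C,R \right)} = -12$ ($M{\left(C,R \right)} = - 3 \left(-2\right)^{2} = \left(-3\right) 4 = -12$)
$Y{\left(W \right)} = -4 + W$
$Z{\left(O \right)} = 9 + O$ ($Z{\left(O \right)} = 3 + \left(O + 6\right) = 3 + \left(6 + O\right) = 9 + O$)
$- 6105 Z{\left(Y{\left(-5 \right)} - M{\left(-2,3 \right)} \right)} = - 6105 \left(9 - -3\right) = - 6105 \left(9 + \left(-9 + 12\right)\right) = - 6105 \left(9 + 3\right) = \left(-6105\right) 12 = -73260$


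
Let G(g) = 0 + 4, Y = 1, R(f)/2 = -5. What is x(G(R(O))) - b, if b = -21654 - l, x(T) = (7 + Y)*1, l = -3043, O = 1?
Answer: 18619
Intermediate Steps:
R(f) = -10 (R(f) = 2*(-5) = -10)
G(g) = 4
x(T) = 8 (x(T) = (7 + 1)*1 = 8*1 = 8)
b = -18611 (b = -21654 - 1*(-3043) = -21654 + 3043 = -18611)
x(G(R(O))) - b = 8 - 1*(-18611) = 8 + 18611 = 18619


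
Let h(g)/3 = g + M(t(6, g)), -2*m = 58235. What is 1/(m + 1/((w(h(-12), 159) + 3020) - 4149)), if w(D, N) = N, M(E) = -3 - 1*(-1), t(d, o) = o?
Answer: -485/14121988 ≈ -3.4344e-5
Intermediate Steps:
m = -58235/2 (m = -½*58235 = -58235/2 ≈ -29118.)
M(E) = -2 (M(E) = -3 + 1 = -2)
h(g) = -6 + 3*g (h(g) = 3*(g - 2) = 3*(-2 + g) = -6 + 3*g)
1/(m + 1/((w(h(-12), 159) + 3020) - 4149)) = 1/(-58235/2 + 1/((159 + 3020) - 4149)) = 1/(-58235/2 + 1/(3179 - 4149)) = 1/(-58235/2 + 1/(-970)) = 1/(-58235/2 - 1/970) = 1/(-14121988/485) = -485/14121988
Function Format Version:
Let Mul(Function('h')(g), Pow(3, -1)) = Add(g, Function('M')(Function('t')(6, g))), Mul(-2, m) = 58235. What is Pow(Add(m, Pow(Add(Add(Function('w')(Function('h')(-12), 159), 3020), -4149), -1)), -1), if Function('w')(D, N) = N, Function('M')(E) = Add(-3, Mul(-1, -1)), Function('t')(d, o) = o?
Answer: Rational(-485, 14121988) ≈ -3.4344e-5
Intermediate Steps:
m = Rational(-58235, 2) (m = Mul(Rational(-1, 2), 58235) = Rational(-58235, 2) ≈ -29118.)
Function('M')(E) = -2 (Function('M')(E) = Add(-3, 1) = -2)
Function('h')(g) = Add(-6, Mul(3, g)) (Function('h')(g) = Mul(3, Add(g, -2)) = Mul(3, Add(-2, g)) = Add(-6, Mul(3, g)))
Pow(Add(m, Pow(Add(Add(Function('w')(Function('h')(-12), 159), 3020), -4149), -1)), -1) = Pow(Add(Rational(-58235, 2), Pow(Add(Add(159, 3020), -4149), -1)), -1) = Pow(Add(Rational(-58235, 2), Pow(Add(3179, -4149), -1)), -1) = Pow(Add(Rational(-58235, 2), Pow(-970, -1)), -1) = Pow(Add(Rational(-58235, 2), Rational(-1, 970)), -1) = Pow(Rational(-14121988, 485), -1) = Rational(-485, 14121988)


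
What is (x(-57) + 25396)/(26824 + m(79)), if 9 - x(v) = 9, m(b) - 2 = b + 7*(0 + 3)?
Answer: 12698/13463 ≈ 0.94318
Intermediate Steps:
m(b) = 23 + b (m(b) = 2 + (b + 7*(0 + 3)) = 2 + (b + 7*3) = 2 + (b + 21) = 2 + (21 + b) = 23 + b)
x(v) = 0 (x(v) = 9 - 1*9 = 9 - 9 = 0)
(x(-57) + 25396)/(26824 + m(79)) = (0 + 25396)/(26824 + (23 + 79)) = 25396/(26824 + 102) = 25396/26926 = 25396*(1/26926) = 12698/13463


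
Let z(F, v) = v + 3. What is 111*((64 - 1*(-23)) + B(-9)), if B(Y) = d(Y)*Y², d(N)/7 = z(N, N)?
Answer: -367965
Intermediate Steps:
z(F, v) = 3 + v
d(N) = 21 + 7*N (d(N) = 7*(3 + N) = 21 + 7*N)
B(Y) = Y²*(21 + 7*Y) (B(Y) = (21 + 7*Y)*Y² = Y²*(21 + 7*Y))
111*((64 - 1*(-23)) + B(-9)) = 111*((64 - 1*(-23)) + 7*(-9)²*(3 - 9)) = 111*((64 + 23) + 7*81*(-6)) = 111*(87 - 3402) = 111*(-3315) = -367965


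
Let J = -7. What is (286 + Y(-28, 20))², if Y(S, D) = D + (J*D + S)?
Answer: 19044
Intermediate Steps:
Y(S, D) = S - 6*D (Y(S, D) = D + (-7*D + S) = D + (S - 7*D) = S - 6*D)
(286 + Y(-28, 20))² = (286 + (-28 - 6*20))² = (286 + (-28 - 120))² = (286 - 148)² = 138² = 19044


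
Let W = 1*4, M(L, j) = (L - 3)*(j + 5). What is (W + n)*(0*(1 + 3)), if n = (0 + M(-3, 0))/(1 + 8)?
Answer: 0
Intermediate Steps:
M(L, j) = (-3 + L)*(5 + j)
W = 4
n = -10/3 (n = (0 + (-15 - 3*0 + 5*(-3) - 3*0))/(1 + 8) = (0 + (-15 + 0 - 15 + 0))/9 = (0 - 30)*(⅑) = -30*⅑ = -10/3 ≈ -3.3333)
(W + n)*(0*(1 + 3)) = (4 - 10/3)*(0*(1 + 3)) = 2*(0*4)/3 = (⅔)*0 = 0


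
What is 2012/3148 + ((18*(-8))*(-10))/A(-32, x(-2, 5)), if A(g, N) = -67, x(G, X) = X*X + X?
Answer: -1099579/52729 ≈ -20.853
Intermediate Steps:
x(G, X) = X + X² (x(G, X) = X² + X = X + X²)
2012/3148 + ((18*(-8))*(-10))/A(-32, x(-2, 5)) = 2012/3148 + ((18*(-8))*(-10))/(-67) = 2012*(1/3148) - 144*(-10)*(-1/67) = 503/787 + 1440*(-1/67) = 503/787 - 1440/67 = -1099579/52729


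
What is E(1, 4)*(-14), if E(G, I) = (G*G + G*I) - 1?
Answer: -56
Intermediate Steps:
E(G, I) = -1 + G**2 + G*I (E(G, I) = (G**2 + G*I) - 1 = -1 + G**2 + G*I)
E(1, 4)*(-14) = (-1 + 1**2 + 1*4)*(-14) = (-1 + 1 + 4)*(-14) = 4*(-14) = -56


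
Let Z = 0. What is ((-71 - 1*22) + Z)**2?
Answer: 8649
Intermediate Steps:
((-71 - 1*22) + Z)**2 = ((-71 - 1*22) + 0)**2 = ((-71 - 22) + 0)**2 = (-93 + 0)**2 = (-93)**2 = 8649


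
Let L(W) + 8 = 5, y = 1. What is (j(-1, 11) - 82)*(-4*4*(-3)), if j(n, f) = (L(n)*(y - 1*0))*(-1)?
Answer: -3792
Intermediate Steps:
L(W) = -3 (L(W) = -8 + 5 = -3)
j(n, f) = 3 (j(n, f) = -3*(1 - 1*0)*(-1) = -3*(1 + 0)*(-1) = -3*1*(-1) = -3*(-1) = 3)
(j(-1, 11) - 82)*(-4*4*(-3)) = (3 - 82)*(-4*4*(-3)) = -(-1264)*(-3) = -79*48 = -3792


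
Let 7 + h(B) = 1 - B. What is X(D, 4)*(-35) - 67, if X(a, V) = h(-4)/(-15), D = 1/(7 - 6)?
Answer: -215/3 ≈ -71.667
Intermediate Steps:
h(B) = -6 - B (h(B) = -7 + (1 - B) = -6 - B)
D = 1 (D = 1/1 = 1)
X(a, V) = 2/15 (X(a, V) = (-6 - 1*(-4))/(-15) = (-6 + 4)*(-1/15) = -2*(-1/15) = 2/15)
X(D, 4)*(-35) - 67 = (2/15)*(-35) - 67 = -14/3 - 67 = -215/3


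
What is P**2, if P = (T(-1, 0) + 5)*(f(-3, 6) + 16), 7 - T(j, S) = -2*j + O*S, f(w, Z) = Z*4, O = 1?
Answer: 160000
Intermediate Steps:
f(w, Z) = 4*Z
T(j, S) = 7 - S + 2*j (T(j, S) = 7 - (-2*j + 1*S) = 7 - (-2*j + S) = 7 - (S - 2*j) = 7 + (-S + 2*j) = 7 - S + 2*j)
P = 400 (P = ((7 - 1*0 + 2*(-1)) + 5)*(4*6 + 16) = ((7 + 0 - 2) + 5)*(24 + 16) = (5 + 5)*40 = 10*40 = 400)
P**2 = 400**2 = 160000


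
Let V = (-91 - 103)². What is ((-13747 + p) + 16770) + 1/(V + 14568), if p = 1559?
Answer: 239198729/52204 ≈ 4582.0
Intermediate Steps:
V = 37636 (V = (-194)² = 37636)
((-13747 + p) + 16770) + 1/(V + 14568) = ((-13747 + 1559) + 16770) + 1/(37636 + 14568) = (-12188 + 16770) + 1/52204 = 4582 + 1/52204 = 239198729/52204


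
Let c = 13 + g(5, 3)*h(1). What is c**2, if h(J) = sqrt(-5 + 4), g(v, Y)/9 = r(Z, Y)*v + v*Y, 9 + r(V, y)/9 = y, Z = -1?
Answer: (13 - 2295*I)**2 ≈ -5.2669e+6 - 5.967e+4*I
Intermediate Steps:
r(V, y) = -81 + 9*y
g(v, Y) = 9*Y*v + 9*v*(-81 + 9*Y) (g(v, Y) = 9*((-81 + 9*Y)*v + v*Y) = 9*(v*(-81 + 9*Y) + Y*v) = 9*(Y*v + v*(-81 + 9*Y)) = 9*Y*v + 9*v*(-81 + 9*Y))
h(J) = I (h(J) = sqrt(-1) = I)
c = 13 - 2295*I (c = 13 + (9*5*(-81 + 10*3))*I = 13 + (9*5*(-81 + 30))*I = 13 + (9*5*(-51))*I = 13 - 2295*I ≈ 13.0 - 2295.0*I)
c**2 = (13 - 2295*I)**2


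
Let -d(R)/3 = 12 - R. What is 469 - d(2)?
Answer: 499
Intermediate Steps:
d(R) = -36 + 3*R (d(R) = -3*(12 - R) = -36 + 3*R)
469 - d(2) = 469 - (-36 + 3*2) = 469 - (-36 + 6) = 469 - 1*(-30) = 469 + 30 = 499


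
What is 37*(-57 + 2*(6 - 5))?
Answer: -2035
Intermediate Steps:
37*(-57 + 2*(6 - 5)) = 37*(-57 + 2*1) = 37*(-57 + 2) = 37*(-55) = -2035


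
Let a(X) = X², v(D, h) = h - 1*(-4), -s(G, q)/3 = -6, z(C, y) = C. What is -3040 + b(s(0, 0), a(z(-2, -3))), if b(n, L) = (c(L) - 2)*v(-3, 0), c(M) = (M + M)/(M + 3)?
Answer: -21304/7 ≈ -3043.4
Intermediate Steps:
s(G, q) = 18 (s(G, q) = -3*(-6) = 18)
v(D, h) = 4 + h (v(D, h) = h + 4 = 4 + h)
c(M) = 2*M/(3 + M) (c(M) = (2*M)/(3 + M) = 2*M/(3 + M))
b(n, L) = -8 + 8*L/(3 + L) (b(n, L) = (2*L/(3 + L) - 2)*(4 + 0) = (-2 + 2*L/(3 + L))*4 = -8 + 8*L/(3 + L))
-3040 + b(s(0, 0), a(z(-2, -3))) = -3040 - 24/(3 + (-2)²) = -3040 - 24/(3 + 4) = -3040 - 24/7 = -21304/7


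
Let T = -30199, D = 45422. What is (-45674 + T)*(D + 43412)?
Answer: -6740102082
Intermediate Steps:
(-45674 + T)*(D + 43412) = (-45674 - 30199)*(45422 + 43412) = -75873*88834 = -6740102082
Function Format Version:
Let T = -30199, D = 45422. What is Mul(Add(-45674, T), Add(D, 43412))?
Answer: -6740102082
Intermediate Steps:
Mul(Add(-45674, T), Add(D, 43412)) = Mul(Add(-45674, -30199), Add(45422, 43412)) = Mul(-75873, 88834) = -6740102082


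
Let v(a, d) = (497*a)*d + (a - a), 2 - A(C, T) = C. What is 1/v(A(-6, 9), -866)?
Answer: -1/3443216 ≈ -2.9043e-7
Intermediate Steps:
A(C, T) = 2 - C
v(a, d) = 497*a*d (v(a, d) = 497*a*d + 0 = 497*a*d)
1/v(A(-6, 9), -866) = 1/(497*(2 - 1*(-6))*(-866)) = 1/(497*(2 + 6)*(-866)) = 1/(497*8*(-866)) = 1/(-3443216) = -1/3443216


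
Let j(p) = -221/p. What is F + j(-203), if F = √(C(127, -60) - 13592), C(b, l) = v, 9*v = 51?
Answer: 221/203 + I*√122277/3 ≈ 1.0887 + 116.56*I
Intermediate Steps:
v = 17/3 (v = (⅑)*51 = 17/3 ≈ 5.6667)
C(b, l) = 17/3
F = I*√122277/3 (F = √(17/3 - 13592) = √(-40759/3) = I*√122277/3 ≈ 116.56*I)
F + j(-203) = I*√122277/3 - 221/(-203) = I*√122277/3 - 221*(-1/203) = I*√122277/3 + 221/203 = 221/203 + I*√122277/3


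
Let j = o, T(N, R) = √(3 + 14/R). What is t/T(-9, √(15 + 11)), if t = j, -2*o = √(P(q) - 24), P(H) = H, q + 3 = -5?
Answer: -2*I*√26/√(39 + 7*√26) ≈ -1.18*I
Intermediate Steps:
q = -8 (q = -3 - 5 = -8)
o = -2*I*√2 (o = -√(-8 - 24)/2 = -2*I*√2 ≈ -2.8284*I)
j = -2*I*√2 ≈ -2.8284*I
t = -2*I*√2 ≈ -2.8284*I
t/T(-9, √(15 + 11)) = (-2*I*√2)/(√(3 + 14/(√(15 + 11)))) = (-2*I*√2)/(√(3 + 14/(√26))) = (-2*I*√2)/(√(3 + 14*(√26/26))) = (-2*I*√2)/(√(3 + 7*√26/13)) = (-2*I*√2)/√(3 + 7*√26/13) = -2*I*√2/√(3 + 7*√26/13)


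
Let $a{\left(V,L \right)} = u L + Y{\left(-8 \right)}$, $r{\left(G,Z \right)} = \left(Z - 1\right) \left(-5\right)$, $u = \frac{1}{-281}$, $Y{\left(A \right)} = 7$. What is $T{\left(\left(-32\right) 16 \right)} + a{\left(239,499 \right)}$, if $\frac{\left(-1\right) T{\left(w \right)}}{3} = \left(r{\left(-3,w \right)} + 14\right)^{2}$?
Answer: $- \frac{5606994695}{281} \approx -1.9954 \cdot 10^{7}$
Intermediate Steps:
$u = - \frac{1}{281} \approx -0.0035587$
$r{\left(G,Z \right)} = 5 - 5 Z$ ($r{\left(G,Z \right)} = \left(-1 + Z\right) \left(-5\right) = 5 - 5 Z$)
$a{\left(V,L \right)} = 7 - \frac{L}{281}$ ($a{\left(V,L \right)} = - \frac{L}{281} + 7 = 7 - \frac{L}{281}$)
$T{\left(w \right)} = - 3 \left(19 - 5 w\right)^{2}$ ($T{\left(w \right)} = - 3 \left(\left(5 - 5 w\right) + 14\right)^{2} = - 3 \left(19 - 5 w\right)^{2}$)
$T{\left(\left(-32\right) 16 \right)} + a{\left(239,499 \right)} = - 3 \left(-19 + 5 \left(\left(-32\right) 16\right)\right)^{2} + \left(7 - \frac{499}{281}\right) = - 3 \left(-19 + 5 \left(-512\right)\right)^{2} + \left(7 - \frac{499}{281}\right) = - 3 \left(-19 - 2560\right)^{2} + \frac{1468}{281} = - 3 \left(-2579\right)^{2} + \frac{1468}{281} = \left(-3\right) 6651241 + \frac{1468}{281} = -19953723 + \frac{1468}{281} = - \frac{5606994695}{281}$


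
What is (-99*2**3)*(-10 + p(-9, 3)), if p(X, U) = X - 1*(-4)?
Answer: 11880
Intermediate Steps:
p(X, U) = 4 + X (p(X, U) = X + 4 = 4 + X)
(-99*2**3)*(-10 + p(-9, 3)) = (-99*2**3)*(-10 + (4 - 9)) = (-99*8)*(-10 - 5) = -792*(-15) = 11880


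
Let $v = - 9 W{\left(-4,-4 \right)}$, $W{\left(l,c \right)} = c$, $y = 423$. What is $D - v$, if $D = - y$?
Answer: $-459$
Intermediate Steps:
$v = 36$ ($v = \left(-9\right) \left(-4\right) = 36$)
$D = -423$ ($D = \left(-1\right) 423 = -423$)
$D - v = -423 - 36 = -459$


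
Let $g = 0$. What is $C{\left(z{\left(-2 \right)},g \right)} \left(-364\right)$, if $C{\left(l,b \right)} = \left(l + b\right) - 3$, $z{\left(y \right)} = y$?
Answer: $1820$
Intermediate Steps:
$C{\left(l,b \right)} = -3 + b + l$ ($C{\left(l,b \right)} = \left(b + l\right) - 3 = -3 + b + l$)
$C{\left(z{\left(-2 \right)},g \right)} \left(-364\right) = \left(-3 + 0 - 2\right) \left(-364\right) = \left(-5\right) \left(-364\right) = 1820$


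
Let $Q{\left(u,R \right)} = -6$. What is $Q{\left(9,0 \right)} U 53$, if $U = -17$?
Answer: $5406$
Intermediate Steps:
$Q{\left(9,0 \right)} U 53 = \left(-6\right) \left(-17\right) 53 = 102 \cdot 53 = 5406$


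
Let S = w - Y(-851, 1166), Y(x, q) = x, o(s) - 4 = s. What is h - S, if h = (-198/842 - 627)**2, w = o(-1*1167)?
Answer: 69786151548/177241 ≈ 3.9374e+5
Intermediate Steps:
o(s) = 4 + s
w = -1163 (w = 4 - 1*1167 = 4 - 1167 = -1163)
S = -312 (S = -1163 - 1*(-851) = -1163 + 851 = -312)
h = 69730852356/177241 (h = (-198*1/842 - 627)**2 = (-99/421 - 627)**2 = (-264066/421)**2 = 69730852356/177241 ≈ 3.9342e+5)
h - S = 69730852356/177241 - 1*(-312) = 69730852356/177241 + 312 = 69786151548/177241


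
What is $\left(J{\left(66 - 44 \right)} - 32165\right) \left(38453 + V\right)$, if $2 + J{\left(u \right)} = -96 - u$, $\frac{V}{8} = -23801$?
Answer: $4905867175$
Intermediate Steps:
$V = -190408$ ($V = 8 \left(-23801\right) = -190408$)
$J{\left(u \right)} = -98 - u$ ($J{\left(u \right)} = -2 - \left(96 + u\right) = -98 - u$)
$\left(J{\left(66 - 44 \right)} - 32165\right) \left(38453 + V\right) = \left(\left(-98 - \left(66 - 44\right)\right) - 32165\right) \left(38453 - 190408\right) = \left(\left(-98 - 22\right) - 32165\right) \left(-151955\right) = \left(-120 - 32165\right) \left(-151955\right) = \left(-32285\right) \left(-151955\right) = 4905867175$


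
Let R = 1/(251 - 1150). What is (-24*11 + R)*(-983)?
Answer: 233302271/899 ≈ 2.5951e+5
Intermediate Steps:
R = -1/899 (R = 1/(-899) = -1/899 ≈ -0.0011123)
(-24*11 + R)*(-983) = (-24*11 - 1/899)*(-983) = (-264 - 1/899)*(-983) = -237337/899*(-983) = 233302271/899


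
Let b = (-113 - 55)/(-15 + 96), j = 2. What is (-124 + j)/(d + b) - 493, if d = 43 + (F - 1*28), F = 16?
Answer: -388327/781 ≈ -497.22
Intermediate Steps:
b = -56/27 (b = -168/81 = -168*1/81 = -56/27 ≈ -2.0741)
d = 31 (d = 43 + (16 - 1*28) = 43 + (16 - 28) = 43 - 12 = 31)
(-124 + j)/(d + b) - 493 = (-124 + 2)/(31 - 56/27) - 493 = -122/781/27 - 493 = -122*27/781 - 493 = -3294/781 - 493 = -388327/781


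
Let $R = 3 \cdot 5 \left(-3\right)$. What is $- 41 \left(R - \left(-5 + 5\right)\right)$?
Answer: $1845$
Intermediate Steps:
$R = -45$ ($R = 15 \left(-3\right) = -45$)
$- 41 \left(R - \left(-5 + 5\right)\right) = - 41 \left(-45 - \left(-5 + 5\right)\right) = - 41 \left(-45 - 0\right) = - 41 \left(-45 + 0\right) = \left(-41\right) \left(-45\right) = 1845$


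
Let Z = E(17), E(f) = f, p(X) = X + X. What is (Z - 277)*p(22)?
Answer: -11440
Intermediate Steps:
p(X) = 2*X
Z = 17
(Z - 277)*p(22) = (17 - 277)*(2*22) = -260*44 = -11440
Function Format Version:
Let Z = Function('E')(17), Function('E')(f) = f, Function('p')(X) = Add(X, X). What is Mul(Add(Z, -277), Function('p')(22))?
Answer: -11440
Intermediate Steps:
Function('p')(X) = Mul(2, X)
Z = 17
Mul(Add(Z, -277), Function('p')(22)) = Mul(Add(17, -277), Mul(2, 22)) = Mul(-260, 44) = -11440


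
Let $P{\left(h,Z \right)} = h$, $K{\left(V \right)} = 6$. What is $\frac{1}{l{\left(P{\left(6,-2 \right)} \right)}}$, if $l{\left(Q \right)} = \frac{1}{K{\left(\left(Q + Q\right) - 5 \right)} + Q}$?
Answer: $12$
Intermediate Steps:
$l{\left(Q \right)} = \frac{1}{6 + Q}$
$\frac{1}{l{\left(P{\left(6,-2 \right)} \right)}} = \frac{1}{\frac{1}{6 + 6}} = \frac{1}{\frac{1}{12}} = 12$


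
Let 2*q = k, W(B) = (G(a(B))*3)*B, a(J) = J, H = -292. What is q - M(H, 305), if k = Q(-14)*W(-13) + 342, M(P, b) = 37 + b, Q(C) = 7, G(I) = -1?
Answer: -69/2 ≈ -34.500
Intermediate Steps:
W(B) = -3*B (W(B) = (-1*3)*B = -3*B)
k = 615 (k = 7*(-3*(-13)) + 342 = 7*39 + 342 = 273 + 342 = 615)
q = 615/2 (q = (½)*615 = 615/2 ≈ 307.50)
q - M(H, 305) = 615/2 - (37 + 305) = 615/2 - 1*342 = 615/2 - 342 = -69/2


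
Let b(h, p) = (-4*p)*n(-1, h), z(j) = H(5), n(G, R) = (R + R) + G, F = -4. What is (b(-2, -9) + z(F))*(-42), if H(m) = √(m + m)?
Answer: 7560 - 42*√10 ≈ 7427.2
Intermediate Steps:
n(G, R) = G + 2*R (n(G, R) = 2*R + G = G + 2*R)
H(m) = √2*√m (H(m) = √(2*m) = √2*√m)
z(j) = √10 (z(j) = √2*√5 = √10)
b(h, p) = -4*p*(-1 + 2*h) (b(h, p) = (-4*p)*(-1 + 2*h) = -4*p*(-1 + 2*h))
(b(-2, -9) + z(F))*(-42) = (4*(-9)*(1 - 2*(-2)) + √10)*(-42) = (4*(-9)*(1 + 4) + √10)*(-42) = (4*(-9)*5 + √10)*(-42) = (-180 + √10)*(-42) = 7560 - 42*√10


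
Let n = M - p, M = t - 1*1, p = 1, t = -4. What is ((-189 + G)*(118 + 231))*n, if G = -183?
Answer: 778968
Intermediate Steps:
M = -5 (M = -4 - 1*1 = -4 - 1 = -5)
n = -6 (n = -5 - 1*1 = -5 - 1 = -6)
((-189 + G)*(118 + 231))*n = ((-189 - 183)*(118 + 231))*(-6) = -372*349*(-6) = -129828*(-6) = 778968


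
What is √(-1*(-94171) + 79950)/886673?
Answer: √174121/886673 ≈ 0.00047061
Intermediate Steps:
√(-1*(-94171) + 79950)/886673 = √(94171 + 79950)*(1/886673) = √174121*(1/886673) = √174121/886673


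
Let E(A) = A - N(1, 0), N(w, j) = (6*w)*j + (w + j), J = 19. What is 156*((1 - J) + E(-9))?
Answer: -4368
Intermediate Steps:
N(w, j) = j + w + 6*j*w (N(w, j) = 6*j*w + (j + w) = j + w + 6*j*w)
E(A) = -1 + A (E(A) = A - (0 + 1 + 6*0*1) = A - (0 + 1 + 0) = A - 1*1 = A - 1 = -1 + A)
156*((1 - J) + E(-9)) = 156*((1 - 1*19) + (-1 - 9)) = 156*((1 - 19) - 10) = 156*(-18 - 10) = 156*(-28) = -4368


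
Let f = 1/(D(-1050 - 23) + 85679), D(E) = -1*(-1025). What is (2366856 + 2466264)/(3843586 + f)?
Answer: 83810167296/66650856109 ≈ 1.2575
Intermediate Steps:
D(E) = 1025
f = 1/86704 (f = 1/(1025 + 85679) = 1/86704 ≈ 1.1533e-5)
(2366856 + 2466264)/(3843586 + f) = (2366856 + 2466264)/(3843586 + 1/86704) = 4833120/(333254280545/86704) = 4833120*(86704/333254280545) = 83810167296/66650856109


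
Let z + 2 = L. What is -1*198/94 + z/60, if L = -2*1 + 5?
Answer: -5893/2820 ≈ -2.0897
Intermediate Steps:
L = 3 (L = -2 + 5 = 3)
z = 1 (z = -2 + 3 = 1)
-1*198/94 + z/60 = -1*198/94 + 1/60 = -198*1/94 + 1*(1/60) = -99/47 + 1/60 = -5893/2820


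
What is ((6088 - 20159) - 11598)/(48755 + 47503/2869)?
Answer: -73644361/139925598 ≈ -0.52631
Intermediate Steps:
((6088 - 20159) - 11598)/(48755 + 47503/2869) = (-14071 - 11598)/(48755 + 47503*(1/2869)) = -25669/(48755 + 47503/2869) = -25669/139925598/2869 = -25669*2869/139925598 = -73644361/139925598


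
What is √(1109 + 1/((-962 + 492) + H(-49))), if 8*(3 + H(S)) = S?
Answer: √16293274237/3833 ≈ 33.302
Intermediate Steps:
H(S) = -3 + S/8
√(1109 + 1/((-962 + 492) + H(-49))) = √(1109 + 1/((-962 + 492) + (-3 + (⅛)*(-49)))) = √(1109 + 1/(-470 + (-3 - 49/8))) = √(1109 + 1/(-470 - 73/8)) = √(1109 + 1/(-3833/8)) = √(1109 - 8/3833) = √(4250789/3833) = √16293274237/3833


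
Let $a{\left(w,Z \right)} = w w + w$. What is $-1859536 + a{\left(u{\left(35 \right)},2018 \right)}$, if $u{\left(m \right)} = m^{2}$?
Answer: $-357686$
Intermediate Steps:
$a{\left(w,Z \right)} = w + w^{2}$ ($a{\left(w,Z \right)} = w^{2} + w = w + w^{2}$)
$-1859536 + a{\left(u{\left(35 \right)},2018 \right)} = -1859536 + 35^{2} \left(1 + 35^{2}\right) = -1859536 + 1225 \left(1 + 1225\right) = -1859536 + 1225 \cdot 1226 = -1859536 + 1501850 = -357686$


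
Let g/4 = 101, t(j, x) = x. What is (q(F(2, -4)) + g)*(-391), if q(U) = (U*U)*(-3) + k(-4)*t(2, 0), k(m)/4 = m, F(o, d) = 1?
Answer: -156791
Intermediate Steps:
k(m) = 4*m
g = 404 (g = 4*101 = 404)
q(U) = -3*U² (q(U) = (U*U)*(-3) + (4*(-4))*0 = U²*(-3) - 16*0 = -3*U² + 0 = -3*U²)
(q(F(2, -4)) + g)*(-391) = (-3*1² + 404)*(-391) = (-3*1 + 404)*(-391) = (-3 + 404)*(-391) = 401*(-391) = -156791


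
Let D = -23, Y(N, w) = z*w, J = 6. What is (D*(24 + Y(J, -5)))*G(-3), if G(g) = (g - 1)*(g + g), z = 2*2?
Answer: -2208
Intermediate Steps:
z = 4
Y(N, w) = 4*w
G(g) = 2*g*(-1 + g) (G(g) = (-1 + g)*(2*g) = 2*g*(-1 + g))
(D*(24 + Y(J, -5)))*G(-3) = (-23*(24 + 4*(-5)))*(2*(-3)*(-1 - 3)) = (-23*(24 - 20))*(2*(-3)*(-4)) = -23*4*24 = -92*24 = -2208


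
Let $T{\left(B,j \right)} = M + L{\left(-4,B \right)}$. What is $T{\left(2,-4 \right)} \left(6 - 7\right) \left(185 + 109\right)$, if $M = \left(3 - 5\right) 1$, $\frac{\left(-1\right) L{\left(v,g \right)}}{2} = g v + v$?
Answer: $-6468$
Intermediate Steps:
$L{\left(v,g \right)} = - 2 v - 2 g v$ ($L{\left(v,g \right)} = - 2 \left(g v + v\right) = - 2 \left(v + g v\right) = - 2 v - 2 g v$)
$M = -2$ ($M = \left(-2\right) 1 = -2$)
$T{\left(B,j \right)} = 6 + 8 B$ ($T{\left(B,j \right)} = -2 - - 8 \left(1 + B\right) = -2 + \left(8 + 8 B\right) = 6 + 8 B$)
$T{\left(2,-4 \right)} \left(6 - 7\right) \left(185 + 109\right) = \left(6 + 8 \cdot 2\right) \left(6 - 7\right) \left(185 + 109\right) = \left(6 + 16\right) \left(-1\right) 294 = 22 \left(-1\right) 294 = \left(-22\right) 294 = -6468$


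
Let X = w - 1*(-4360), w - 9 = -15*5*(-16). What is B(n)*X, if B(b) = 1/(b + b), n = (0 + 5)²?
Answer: 5569/50 ≈ 111.38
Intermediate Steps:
n = 25 (n = 5² = 25)
w = 1209 (w = 9 - 15*5*(-16) = 9 - 75*(-16) = 9 + 1200 = 1209)
B(b) = 1/(2*b)
X = 5569 (X = 1209 - 1*(-4360) = 1209 + 4360 = 5569)
B(n)*X = ((½)/25)*5569 = ((½)*(1/25))*5569 = (1/50)*5569 = 5569/50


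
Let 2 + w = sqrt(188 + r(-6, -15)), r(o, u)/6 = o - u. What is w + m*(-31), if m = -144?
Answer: 4462 + 11*sqrt(2) ≈ 4477.6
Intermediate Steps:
r(o, u) = -6*u + 6*o (r(o, u) = 6*(o - u) = -6*u + 6*o)
w = -2 + 11*sqrt(2) (w = -2 + sqrt(188 + (-6*(-15) + 6*(-6))) = -2 + sqrt(188 + (90 - 36)) = -2 + sqrt(188 + 54) = -2 + sqrt(242) = -2 + 11*sqrt(2) ≈ 13.556)
w + m*(-31) = (-2 + 11*sqrt(2)) - 144*(-31) = (-2 + 11*sqrt(2)) + 4464 = 4462 + 11*sqrt(2)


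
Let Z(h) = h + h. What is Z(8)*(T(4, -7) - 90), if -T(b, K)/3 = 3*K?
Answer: -432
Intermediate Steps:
Z(h) = 2*h
T(b, K) = -9*K
Z(8)*(T(4, -7) - 90) = (2*8)*(-9*(-7) - 90) = 16*(63 - 90) = 16*(-27) = -432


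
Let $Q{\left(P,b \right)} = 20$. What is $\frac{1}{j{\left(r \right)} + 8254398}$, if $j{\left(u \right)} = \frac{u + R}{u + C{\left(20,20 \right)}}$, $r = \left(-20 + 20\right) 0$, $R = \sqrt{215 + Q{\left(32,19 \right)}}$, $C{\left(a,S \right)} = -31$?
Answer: $\frac{7932476478}{65477817975050009} + \frac{31 \sqrt{235}}{65477817975050009} \approx 1.2115 \cdot 10^{-7}$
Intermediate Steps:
$R = \sqrt{235}$ ($R = \sqrt{215 + 20} = \sqrt{235} \approx 15.33$)
$r = 0$ ($r = 0 \cdot 0 = 0$)
$j{\left(u \right)} = \frac{u + \sqrt{235}}{-31 + u}$ ($j{\left(u \right)} = \frac{u + \sqrt{235}}{u - 31} = \frac{u + \sqrt{235}}{-31 + u}$)
$\frac{1}{j{\left(r \right)} + 8254398} = \frac{1}{\frac{0 + \sqrt{235}}{-31 + 0} + 8254398} = \frac{1}{\frac{\sqrt{235}}{-31} + 8254398} = \frac{1}{- \frac{\sqrt{235}}{31} + 8254398} = \frac{1}{8254398 - \frac{\sqrt{235}}{31}}$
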